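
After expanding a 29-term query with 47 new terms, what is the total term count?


Original terms: 29
Expansion terms: 47
Total = 29 + 47 = 76

76


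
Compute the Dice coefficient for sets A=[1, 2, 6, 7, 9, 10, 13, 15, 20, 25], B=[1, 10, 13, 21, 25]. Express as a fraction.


A intersect B = [1, 10, 13, 25]
|A intersect B| = 4
|A| = 10, |B| = 5
Dice = 2*4 / (10+5)
= 8 / 15 = 8/15

8/15


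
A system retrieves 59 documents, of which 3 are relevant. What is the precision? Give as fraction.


Precision = relevant_retrieved / total_retrieved
= 3 / 59
= 3 / (3 + 56)
= 3/59

3/59


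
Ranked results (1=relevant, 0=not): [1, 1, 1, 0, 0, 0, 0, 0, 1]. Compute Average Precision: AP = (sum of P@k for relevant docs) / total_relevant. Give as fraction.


Computing P@k for each relevant position:
Position 1: relevant, P@1 = 1/1 = 1
Position 2: relevant, P@2 = 2/2 = 1
Position 3: relevant, P@3 = 3/3 = 1
Position 4: not relevant
Position 5: not relevant
Position 6: not relevant
Position 7: not relevant
Position 8: not relevant
Position 9: relevant, P@9 = 4/9 = 4/9
Sum of P@k = 1 + 1 + 1 + 4/9 = 31/9
AP = 31/9 / 4 = 31/36

31/36


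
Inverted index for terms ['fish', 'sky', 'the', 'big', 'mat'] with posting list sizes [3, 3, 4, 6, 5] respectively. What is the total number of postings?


Summing posting list sizes:
'fish': 3 postings
'sky': 3 postings
'the': 4 postings
'big': 6 postings
'mat': 5 postings
Total = 3 + 3 + 4 + 6 + 5 = 21

21


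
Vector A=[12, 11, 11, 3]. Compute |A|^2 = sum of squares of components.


|A|^2 = sum of squared components
A[0]^2 = 12^2 = 144
A[1]^2 = 11^2 = 121
A[2]^2 = 11^2 = 121
A[3]^2 = 3^2 = 9
Sum = 144 + 121 + 121 + 9 = 395

395


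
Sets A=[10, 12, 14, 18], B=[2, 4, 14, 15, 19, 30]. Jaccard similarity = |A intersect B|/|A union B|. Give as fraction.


A intersect B = [14]
|A intersect B| = 1
A union B = [2, 4, 10, 12, 14, 15, 18, 19, 30]
|A union B| = 9
Jaccard = 1/9 = 1/9

1/9


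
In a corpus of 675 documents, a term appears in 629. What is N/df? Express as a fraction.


IDF ratio = N / df
= 675 / 629
= 675/629

675/629


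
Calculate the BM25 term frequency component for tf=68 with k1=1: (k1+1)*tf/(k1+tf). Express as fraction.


BM25 TF component = (k1+1)*tf / (k1+tf)
k1 = 1, tf = 68
Numerator = (1+1)*68 = 136
Denominator = 1 + 68 = 69
= 136/69 = 136/69

136/69


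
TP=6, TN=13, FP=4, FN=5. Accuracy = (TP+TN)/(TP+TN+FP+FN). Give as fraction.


Accuracy = (TP + TN) / (TP + TN + FP + FN)
TP + TN = 6 + 13 = 19
Total = 6 + 13 + 4 + 5 = 28
Accuracy = 19 / 28 = 19/28

19/28


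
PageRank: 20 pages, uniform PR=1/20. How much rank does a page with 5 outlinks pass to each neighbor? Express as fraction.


Initial PR = 1/20 = 1/20
Outlinks = 5
Contribution per link = PR / outlinks
= 1/20 / 5
= 1/100

1/100


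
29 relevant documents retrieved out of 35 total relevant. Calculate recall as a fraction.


Recall = retrieved_relevant / total_relevant
= 29 / 35
= 29 / (29 + 6)
= 29/35

29/35


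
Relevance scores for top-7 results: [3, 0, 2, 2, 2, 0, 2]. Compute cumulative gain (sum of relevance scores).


Cumulative Gain = sum of relevance scores
Position 1: rel=3, running sum=3
Position 2: rel=0, running sum=3
Position 3: rel=2, running sum=5
Position 4: rel=2, running sum=7
Position 5: rel=2, running sum=9
Position 6: rel=0, running sum=9
Position 7: rel=2, running sum=11
CG = 11

11


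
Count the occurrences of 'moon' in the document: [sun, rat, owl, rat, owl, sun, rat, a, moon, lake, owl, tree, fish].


Document has 13 words
Scanning for 'moon':
Found at positions: [8]
Count = 1

1


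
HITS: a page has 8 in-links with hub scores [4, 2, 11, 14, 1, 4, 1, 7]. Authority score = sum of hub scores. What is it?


Authority = sum of hub scores of in-linkers
In-link 1: hub score = 4
In-link 2: hub score = 2
In-link 3: hub score = 11
In-link 4: hub score = 14
In-link 5: hub score = 1
In-link 6: hub score = 4
In-link 7: hub score = 1
In-link 8: hub score = 7
Authority = 4 + 2 + 11 + 14 + 1 + 4 + 1 + 7 = 44

44


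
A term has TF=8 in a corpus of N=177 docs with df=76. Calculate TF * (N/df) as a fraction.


TF * (N/df)
= 8 * (177/76)
= 8 * 177/76
= 354/19

354/19


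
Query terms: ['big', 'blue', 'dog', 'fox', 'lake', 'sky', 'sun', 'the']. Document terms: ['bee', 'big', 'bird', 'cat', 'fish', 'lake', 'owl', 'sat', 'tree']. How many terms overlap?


Query terms: ['big', 'blue', 'dog', 'fox', 'lake', 'sky', 'sun', 'the']
Document terms: ['bee', 'big', 'bird', 'cat', 'fish', 'lake', 'owl', 'sat', 'tree']
Common terms: ['big', 'lake']
Overlap count = 2

2


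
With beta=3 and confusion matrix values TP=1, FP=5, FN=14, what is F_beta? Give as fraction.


P = TP/(TP+FP) = 1/6 = 1/6
R = TP/(TP+FN) = 1/15 = 1/15
beta^2 = 3^2 = 9
(1 + beta^2) = 10
Numerator = (1+beta^2)*P*R = 1/9
Denominator = beta^2*P + R = 3/2 + 1/15 = 47/30
F_beta = 10/141

10/141


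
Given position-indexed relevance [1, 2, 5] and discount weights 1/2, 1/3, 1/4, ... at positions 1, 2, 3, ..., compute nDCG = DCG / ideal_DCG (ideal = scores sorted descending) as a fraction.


Position discount weights w_i = 1/(i+1) for i=1..3:
Weights = [1/2, 1/3, 1/4]
Actual relevance: [1, 2, 5]
DCG = 1/2 + 2/3 + 5/4 = 29/12
Ideal relevance (sorted desc): [5, 2, 1]
Ideal DCG = 5/2 + 2/3 + 1/4 = 41/12
nDCG = DCG / ideal_DCG = 29/12 / 41/12 = 29/41

29/41


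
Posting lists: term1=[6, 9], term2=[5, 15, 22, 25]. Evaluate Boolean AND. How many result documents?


Boolean AND: find intersection of posting lists
term1 docs: [6, 9]
term2 docs: [5, 15, 22, 25]
Intersection: []
|intersection| = 0

0


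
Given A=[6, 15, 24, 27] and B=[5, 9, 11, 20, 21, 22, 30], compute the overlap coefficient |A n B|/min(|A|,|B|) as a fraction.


A intersect B = []
|A intersect B| = 0
min(|A|, |B|) = min(4, 7) = 4
Overlap = 0 / 4 = 0

0


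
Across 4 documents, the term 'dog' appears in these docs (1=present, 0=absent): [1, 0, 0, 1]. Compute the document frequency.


Checking each document for 'dog':
Doc 1: present
Doc 2: absent
Doc 3: absent
Doc 4: present
df = sum of presences = 1 + 0 + 0 + 1 = 2

2


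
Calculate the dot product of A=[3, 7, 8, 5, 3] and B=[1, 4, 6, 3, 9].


Dot product = sum of element-wise products
A[0]*B[0] = 3*1 = 3
A[1]*B[1] = 7*4 = 28
A[2]*B[2] = 8*6 = 48
A[3]*B[3] = 5*3 = 15
A[4]*B[4] = 3*9 = 27
Sum = 3 + 28 + 48 + 15 + 27 = 121

121


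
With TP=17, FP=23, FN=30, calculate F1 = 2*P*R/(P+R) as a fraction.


F1 = 2 * P * R / (P + R)
P = TP/(TP+FP) = 17/40 = 17/40
R = TP/(TP+FN) = 17/47 = 17/47
2 * P * R = 2 * 17/40 * 17/47 = 289/940
P + R = 17/40 + 17/47 = 1479/1880
F1 = 289/940 / 1479/1880 = 34/87

34/87


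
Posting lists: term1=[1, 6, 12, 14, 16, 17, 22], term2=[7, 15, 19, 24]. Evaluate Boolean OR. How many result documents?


Boolean OR: find union of posting lists
term1 docs: [1, 6, 12, 14, 16, 17, 22]
term2 docs: [7, 15, 19, 24]
Union: [1, 6, 7, 12, 14, 15, 16, 17, 19, 22, 24]
|union| = 11

11


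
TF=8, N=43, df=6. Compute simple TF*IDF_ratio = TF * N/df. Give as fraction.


TF * (N/df)
= 8 * (43/6)
= 8 * 43/6
= 172/3

172/3


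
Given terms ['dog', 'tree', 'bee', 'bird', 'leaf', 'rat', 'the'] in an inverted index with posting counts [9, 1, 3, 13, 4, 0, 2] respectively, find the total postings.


Summing posting list sizes:
'dog': 9 postings
'tree': 1 postings
'bee': 3 postings
'bird': 13 postings
'leaf': 4 postings
'rat': 0 postings
'the': 2 postings
Total = 9 + 1 + 3 + 13 + 4 + 0 + 2 = 32

32


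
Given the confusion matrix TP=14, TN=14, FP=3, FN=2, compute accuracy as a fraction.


Accuracy = (TP + TN) / (TP + TN + FP + FN)
TP + TN = 14 + 14 = 28
Total = 14 + 14 + 3 + 2 = 33
Accuracy = 28 / 33 = 28/33

28/33


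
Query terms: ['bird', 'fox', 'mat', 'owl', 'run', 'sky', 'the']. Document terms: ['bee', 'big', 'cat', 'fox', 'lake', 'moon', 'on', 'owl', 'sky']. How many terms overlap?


Query terms: ['bird', 'fox', 'mat', 'owl', 'run', 'sky', 'the']
Document terms: ['bee', 'big', 'cat', 'fox', 'lake', 'moon', 'on', 'owl', 'sky']
Common terms: ['fox', 'owl', 'sky']
Overlap count = 3

3


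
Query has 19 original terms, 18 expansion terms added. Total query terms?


Original terms: 19
Expansion terms: 18
Total = 19 + 18 = 37

37


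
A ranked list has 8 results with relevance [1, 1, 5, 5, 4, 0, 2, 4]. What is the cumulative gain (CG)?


Cumulative Gain = sum of relevance scores
Position 1: rel=1, running sum=1
Position 2: rel=1, running sum=2
Position 3: rel=5, running sum=7
Position 4: rel=5, running sum=12
Position 5: rel=4, running sum=16
Position 6: rel=0, running sum=16
Position 7: rel=2, running sum=18
Position 8: rel=4, running sum=22
CG = 22

22


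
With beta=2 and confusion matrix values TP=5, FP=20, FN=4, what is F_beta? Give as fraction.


P = TP/(TP+FP) = 5/25 = 1/5
R = TP/(TP+FN) = 5/9 = 5/9
beta^2 = 2^2 = 4
(1 + beta^2) = 5
Numerator = (1+beta^2)*P*R = 5/9
Denominator = beta^2*P + R = 4/5 + 5/9 = 61/45
F_beta = 25/61

25/61


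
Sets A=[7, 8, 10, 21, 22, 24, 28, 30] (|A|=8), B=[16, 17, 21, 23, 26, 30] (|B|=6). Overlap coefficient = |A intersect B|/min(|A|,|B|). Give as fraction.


A intersect B = [21, 30]
|A intersect B| = 2
min(|A|, |B|) = min(8, 6) = 6
Overlap = 2 / 6 = 1/3

1/3


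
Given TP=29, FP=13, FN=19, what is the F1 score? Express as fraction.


F1 = 2 * P * R / (P + R)
P = TP/(TP+FP) = 29/42 = 29/42
R = TP/(TP+FN) = 29/48 = 29/48
2 * P * R = 2 * 29/42 * 29/48 = 841/1008
P + R = 29/42 + 29/48 = 145/112
F1 = 841/1008 / 145/112 = 29/45

29/45


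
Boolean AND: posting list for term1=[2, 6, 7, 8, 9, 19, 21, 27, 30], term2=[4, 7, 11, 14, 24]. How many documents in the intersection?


Boolean AND: find intersection of posting lists
term1 docs: [2, 6, 7, 8, 9, 19, 21, 27, 30]
term2 docs: [4, 7, 11, 14, 24]
Intersection: [7]
|intersection| = 1

1


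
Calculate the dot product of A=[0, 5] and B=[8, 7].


Dot product = sum of element-wise products
A[0]*B[0] = 0*8 = 0
A[1]*B[1] = 5*7 = 35
Sum = 0 + 35 = 35

35


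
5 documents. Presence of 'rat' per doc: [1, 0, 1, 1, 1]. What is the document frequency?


Checking each document for 'rat':
Doc 1: present
Doc 2: absent
Doc 3: present
Doc 4: present
Doc 5: present
df = sum of presences = 1 + 0 + 1 + 1 + 1 = 4

4


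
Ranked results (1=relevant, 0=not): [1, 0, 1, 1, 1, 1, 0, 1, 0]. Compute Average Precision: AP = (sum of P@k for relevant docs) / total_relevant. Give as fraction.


Computing P@k for each relevant position:
Position 1: relevant, P@1 = 1/1 = 1
Position 2: not relevant
Position 3: relevant, P@3 = 2/3 = 2/3
Position 4: relevant, P@4 = 3/4 = 3/4
Position 5: relevant, P@5 = 4/5 = 4/5
Position 6: relevant, P@6 = 5/6 = 5/6
Position 7: not relevant
Position 8: relevant, P@8 = 6/8 = 3/4
Position 9: not relevant
Sum of P@k = 1 + 2/3 + 3/4 + 4/5 + 5/6 + 3/4 = 24/5
AP = 24/5 / 6 = 4/5

4/5


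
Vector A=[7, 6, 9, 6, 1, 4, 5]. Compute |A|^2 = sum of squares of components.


|A|^2 = sum of squared components
A[0]^2 = 7^2 = 49
A[1]^2 = 6^2 = 36
A[2]^2 = 9^2 = 81
A[3]^2 = 6^2 = 36
A[4]^2 = 1^2 = 1
A[5]^2 = 4^2 = 16
A[6]^2 = 5^2 = 25
Sum = 49 + 36 + 81 + 36 + 1 + 16 + 25 = 244

244


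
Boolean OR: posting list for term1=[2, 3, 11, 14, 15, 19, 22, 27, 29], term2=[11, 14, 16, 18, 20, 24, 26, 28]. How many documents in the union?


Boolean OR: find union of posting lists
term1 docs: [2, 3, 11, 14, 15, 19, 22, 27, 29]
term2 docs: [11, 14, 16, 18, 20, 24, 26, 28]
Union: [2, 3, 11, 14, 15, 16, 18, 19, 20, 22, 24, 26, 27, 28, 29]
|union| = 15

15


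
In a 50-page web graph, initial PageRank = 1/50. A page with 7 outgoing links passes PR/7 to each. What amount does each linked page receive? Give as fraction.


Initial PR = 1/50 = 1/50
Outlinks = 7
Contribution per link = PR / outlinks
= 1/50 / 7
= 1/350

1/350


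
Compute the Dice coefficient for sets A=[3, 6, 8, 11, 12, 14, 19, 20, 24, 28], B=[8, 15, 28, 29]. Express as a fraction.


A intersect B = [8, 28]
|A intersect B| = 2
|A| = 10, |B| = 4
Dice = 2*2 / (10+4)
= 4 / 14 = 2/7

2/7


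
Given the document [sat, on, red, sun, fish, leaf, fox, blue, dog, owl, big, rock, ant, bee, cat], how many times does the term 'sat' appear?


Document has 15 words
Scanning for 'sat':
Found at positions: [0]
Count = 1

1


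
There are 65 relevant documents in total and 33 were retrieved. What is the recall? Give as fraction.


Recall = retrieved_relevant / total_relevant
= 33 / 65
= 33 / (33 + 32)
= 33/65

33/65


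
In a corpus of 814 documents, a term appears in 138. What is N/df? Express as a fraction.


IDF ratio = N / df
= 814 / 138
= 407/69

407/69


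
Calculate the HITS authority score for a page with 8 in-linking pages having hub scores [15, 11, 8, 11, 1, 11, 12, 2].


Authority = sum of hub scores of in-linkers
In-link 1: hub score = 15
In-link 2: hub score = 11
In-link 3: hub score = 8
In-link 4: hub score = 11
In-link 5: hub score = 1
In-link 6: hub score = 11
In-link 7: hub score = 12
In-link 8: hub score = 2
Authority = 15 + 11 + 8 + 11 + 1 + 11 + 12 + 2 = 71

71


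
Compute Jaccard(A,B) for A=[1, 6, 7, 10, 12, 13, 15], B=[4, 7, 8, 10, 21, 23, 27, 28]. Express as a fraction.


A intersect B = [7, 10]
|A intersect B| = 2
A union B = [1, 4, 6, 7, 8, 10, 12, 13, 15, 21, 23, 27, 28]
|A union B| = 13
Jaccard = 2/13 = 2/13

2/13


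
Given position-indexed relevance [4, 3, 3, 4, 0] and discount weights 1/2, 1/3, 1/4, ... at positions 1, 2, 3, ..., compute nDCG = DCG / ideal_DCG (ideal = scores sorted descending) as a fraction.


Position discount weights w_i = 1/(i+1) for i=1..5:
Weights = [1/2, 1/3, 1/4, 1/5, 1/6]
Actual relevance: [4, 3, 3, 4, 0]
DCG = 4/2 + 3/3 + 3/4 + 4/5 + 0/6 = 91/20
Ideal relevance (sorted desc): [4, 4, 3, 3, 0]
Ideal DCG = 4/2 + 4/3 + 3/4 + 3/5 + 0/6 = 281/60
nDCG = DCG / ideal_DCG = 91/20 / 281/60 = 273/281

273/281


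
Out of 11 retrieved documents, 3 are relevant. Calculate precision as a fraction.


Precision = relevant_retrieved / total_retrieved
= 3 / 11
= 3 / (3 + 8)
= 3/11

3/11


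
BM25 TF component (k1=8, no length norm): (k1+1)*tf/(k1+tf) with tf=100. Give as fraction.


BM25 TF component = (k1+1)*tf / (k1+tf)
k1 = 8, tf = 100
Numerator = (8+1)*100 = 900
Denominator = 8 + 100 = 108
= 900/108 = 25/3

25/3


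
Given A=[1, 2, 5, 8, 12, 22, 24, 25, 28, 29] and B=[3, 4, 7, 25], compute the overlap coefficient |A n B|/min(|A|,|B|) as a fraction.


A intersect B = [25]
|A intersect B| = 1
min(|A|, |B|) = min(10, 4) = 4
Overlap = 1 / 4 = 1/4

1/4


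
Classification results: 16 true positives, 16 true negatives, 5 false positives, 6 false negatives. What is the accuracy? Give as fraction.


Accuracy = (TP + TN) / (TP + TN + FP + FN)
TP + TN = 16 + 16 = 32
Total = 16 + 16 + 5 + 6 = 43
Accuracy = 32 / 43 = 32/43

32/43


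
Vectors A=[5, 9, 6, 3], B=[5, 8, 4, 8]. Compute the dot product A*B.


Dot product = sum of element-wise products
A[0]*B[0] = 5*5 = 25
A[1]*B[1] = 9*8 = 72
A[2]*B[2] = 6*4 = 24
A[3]*B[3] = 3*8 = 24
Sum = 25 + 72 + 24 + 24 = 145

145


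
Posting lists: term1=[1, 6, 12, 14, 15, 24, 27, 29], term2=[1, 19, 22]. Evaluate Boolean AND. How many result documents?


Boolean AND: find intersection of posting lists
term1 docs: [1, 6, 12, 14, 15, 24, 27, 29]
term2 docs: [1, 19, 22]
Intersection: [1]
|intersection| = 1

1


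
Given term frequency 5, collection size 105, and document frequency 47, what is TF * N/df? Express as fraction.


TF * (N/df)
= 5 * (105/47)
= 5 * 105/47
= 525/47

525/47


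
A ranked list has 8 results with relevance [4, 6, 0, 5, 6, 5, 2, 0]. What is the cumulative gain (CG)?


Cumulative Gain = sum of relevance scores
Position 1: rel=4, running sum=4
Position 2: rel=6, running sum=10
Position 3: rel=0, running sum=10
Position 4: rel=5, running sum=15
Position 5: rel=6, running sum=21
Position 6: rel=5, running sum=26
Position 7: rel=2, running sum=28
Position 8: rel=0, running sum=28
CG = 28

28


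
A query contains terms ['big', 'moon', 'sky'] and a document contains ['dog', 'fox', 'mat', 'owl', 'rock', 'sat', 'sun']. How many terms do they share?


Query terms: ['big', 'moon', 'sky']
Document terms: ['dog', 'fox', 'mat', 'owl', 'rock', 'sat', 'sun']
Common terms: []
Overlap count = 0

0


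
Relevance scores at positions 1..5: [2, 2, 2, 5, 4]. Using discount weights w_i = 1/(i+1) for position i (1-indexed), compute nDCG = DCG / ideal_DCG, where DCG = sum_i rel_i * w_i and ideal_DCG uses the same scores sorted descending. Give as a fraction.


Position discount weights w_i = 1/(i+1) for i=1..5:
Weights = [1/2, 1/3, 1/4, 1/5, 1/6]
Actual relevance: [2, 2, 2, 5, 4]
DCG = 2/2 + 2/3 + 2/4 + 5/5 + 4/6 = 23/6
Ideal relevance (sorted desc): [5, 4, 2, 2, 2]
Ideal DCG = 5/2 + 4/3 + 2/4 + 2/5 + 2/6 = 76/15
nDCG = DCG / ideal_DCG = 23/6 / 76/15 = 115/152

115/152


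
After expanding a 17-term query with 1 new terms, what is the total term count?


Original terms: 17
Expansion terms: 1
Total = 17 + 1 = 18

18


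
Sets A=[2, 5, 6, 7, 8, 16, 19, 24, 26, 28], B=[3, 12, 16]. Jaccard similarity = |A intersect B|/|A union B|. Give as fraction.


A intersect B = [16]
|A intersect B| = 1
A union B = [2, 3, 5, 6, 7, 8, 12, 16, 19, 24, 26, 28]
|A union B| = 12
Jaccard = 1/12 = 1/12

1/12


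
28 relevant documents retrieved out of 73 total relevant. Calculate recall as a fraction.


Recall = retrieved_relevant / total_relevant
= 28 / 73
= 28 / (28 + 45)
= 28/73

28/73


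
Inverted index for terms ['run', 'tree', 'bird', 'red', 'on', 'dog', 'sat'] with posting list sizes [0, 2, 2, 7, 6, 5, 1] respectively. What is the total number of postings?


Summing posting list sizes:
'run': 0 postings
'tree': 2 postings
'bird': 2 postings
'red': 7 postings
'on': 6 postings
'dog': 5 postings
'sat': 1 postings
Total = 0 + 2 + 2 + 7 + 6 + 5 + 1 = 23

23


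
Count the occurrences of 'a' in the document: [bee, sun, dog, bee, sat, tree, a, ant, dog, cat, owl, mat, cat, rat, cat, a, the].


Document has 17 words
Scanning for 'a':
Found at positions: [6, 15]
Count = 2

2


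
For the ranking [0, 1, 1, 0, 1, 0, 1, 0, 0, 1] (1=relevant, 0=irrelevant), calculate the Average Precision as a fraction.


Computing P@k for each relevant position:
Position 1: not relevant
Position 2: relevant, P@2 = 1/2 = 1/2
Position 3: relevant, P@3 = 2/3 = 2/3
Position 4: not relevant
Position 5: relevant, P@5 = 3/5 = 3/5
Position 6: not relevant
Position 7: relevant, P@7 = 4/7 = 4/7
Position 8: not relevant
Position 9: not relevant
Position 10: relevant, P@10 = 5/10 = 1/2
Sum of P@k = 1/2 + 2/3 + 3/5 + 4/7 + 1/2 = 298/105
AP = 298/105 / 5 = 298/525

298/525


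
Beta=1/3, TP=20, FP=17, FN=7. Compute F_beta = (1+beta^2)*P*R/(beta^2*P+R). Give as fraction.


P = TP/(TP+FP) = 20/37 = 20/37
R = TP/(TP+FN) = 20/27 = 20/27
beta^2 = 1/3^2 = 1/9
(1 + beta^2) = 10/9
Numerator = (1+beta^2)*P*R = 4000/8991
Denominator = beta^2*P + R = 20/333 + 20/27 = 800/999
F_beta = 5/9

5/9


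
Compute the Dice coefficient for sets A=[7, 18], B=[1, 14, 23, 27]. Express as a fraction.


A intersect B = []
|A intersect B| = 0
|A| = 2, |B| = 4
Dice = 2*0 / (2+4)
= 0 / 6 = 0

0


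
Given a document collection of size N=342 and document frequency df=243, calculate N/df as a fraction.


IDF ratio = N / df
= 342 / 243
= 38/27

38/27


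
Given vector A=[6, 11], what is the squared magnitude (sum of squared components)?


|A|^2 = sum of squared components
A[0]^2 = 6^2 = 36
A[1]^2 = 11^2 = 121
Sum = 36 + 121 = 157

157


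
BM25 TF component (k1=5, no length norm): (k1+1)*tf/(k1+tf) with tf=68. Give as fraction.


BM25 TF component = (k1+1)*tf / (k1+tf)
k1 = 5, tf = 68
Numerator = (5+1)*68 = 408
Denominator = 5 + 68 = 73
= 408/73 = 408/73

408/73


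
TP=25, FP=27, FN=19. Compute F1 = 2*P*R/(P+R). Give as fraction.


F1 = 2 * P * R / (P + R)
P = TP/(TP+FP) = 25/52 = 25/52
R = TP/(TP+FN) = 25/44 = 25/44
2 * P * R = 2 * 25/52 * 25/44 = 625/1144
P + R = 25/52 + 25/44 = 150/143
F1 = 625/1144 / 150/143 = 25/48

25/48


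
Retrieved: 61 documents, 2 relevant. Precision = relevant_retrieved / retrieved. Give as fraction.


Precision = relevant_retrieved / total_retrieved
= 2 / 61
= 2 / (2 + 59)
= 2/61

2/61


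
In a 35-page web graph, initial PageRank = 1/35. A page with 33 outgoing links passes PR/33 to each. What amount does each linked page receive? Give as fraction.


Initial PR = 1/35 = 1/35
Outlinks = 33
Contribution per link = PR / outlinks
= 1/35 / 33
= 1/1155

1/1155


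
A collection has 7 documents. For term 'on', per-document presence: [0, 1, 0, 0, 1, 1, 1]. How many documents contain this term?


Checking each document for 'on':
Doc 1: absent
Doc 2: present
Doc 3: absent
Doc 4: absent
Doc 5: present
Doc 6: present
Doc 7: present
df = sum of presences = 0 + 1 + 0 + 0 + 1 + 1 + 1 = 4

4


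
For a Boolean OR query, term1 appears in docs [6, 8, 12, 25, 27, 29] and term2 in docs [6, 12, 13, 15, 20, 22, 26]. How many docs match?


Boolean OR: find union of posting lists
term1 docs: [6, 8, 12, 25, 27, 29]
term2 docs: [6, 12, 13, 15, 20, 22, 26]
Union: [6, 8, 12, 13, 15, 20, 22, 25, 26, 27, 29]
|union| = 11

11


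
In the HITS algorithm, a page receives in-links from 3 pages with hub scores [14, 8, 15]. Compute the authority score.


Authority = sum of hub scores of in-linkers
In-link 1: hub score = 14
In-link 2: hub score = 8
In-link 3: hub score = 15
Authority = 14 + 8 + 15 = 37

37


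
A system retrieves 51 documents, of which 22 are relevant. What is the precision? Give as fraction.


Precision = relevant_retrieved / total_retrieved
= 22 / 51
= 22 / (22 + 29)
= 22/51

22/51


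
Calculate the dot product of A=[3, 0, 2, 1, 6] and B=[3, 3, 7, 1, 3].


Dot product = sum of element-wise products
A[0]*B[0] = 3*3 = 9
A[1]*B[1] = 0*3 = 0
A[2]*B[2] = 2*7 = 14
A[3]*B[3] = 1*1 = 1
A[4]*B[4] = 6*3 = 18
Sum = 9 + 0 + 14 + 1 + 18 = 42

42


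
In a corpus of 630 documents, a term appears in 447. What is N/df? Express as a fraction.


IDF ratio = N / df
= 630 / 447
= 210/149

210/149


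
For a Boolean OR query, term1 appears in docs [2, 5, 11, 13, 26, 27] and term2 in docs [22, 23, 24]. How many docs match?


Boolean OR: find union of posting lists
term1 docs: [2, 5, 11, 13, 26, 27]
term2 docs: [22, 23, 24]
Union: [2, 5, 11, 13, 22, 23, 24, 26, 27]
|union| = 9

9


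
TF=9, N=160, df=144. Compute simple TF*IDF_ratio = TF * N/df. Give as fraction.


TF * (N/df)
= 9 * (160/144)
= 9 * 10/9
= 10

10


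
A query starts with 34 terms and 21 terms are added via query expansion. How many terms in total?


Original terms: 34
Expansion terms: 21
Total = 34 + 21 = 55

55


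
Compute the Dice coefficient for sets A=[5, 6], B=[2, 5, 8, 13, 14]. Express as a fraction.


A intersect B = [5]
|A intersect B| = 1
|A| = 2, |B| = 5
Dice = 2*1 / (2+5)
= 2 / 7 = 2/7

2/7


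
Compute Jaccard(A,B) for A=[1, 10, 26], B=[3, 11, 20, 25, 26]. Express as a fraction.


A intersect B = [26]
|A intersect B| = 1
A union B = [1, 3, 10, 11, 20, 25, 26]
|A union B| = 7
Jaccard = 1/7 = 1/7

1/7


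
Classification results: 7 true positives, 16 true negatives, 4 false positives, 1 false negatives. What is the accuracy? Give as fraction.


Accuracy = (TP + TN) / (TP + TN + FP + FN)
TP + TN = 7 + 16 = 23
Total = 7 + 16 + 4 + 1 = 28
Accuracy = 23 / 28 = 23/28

23/28


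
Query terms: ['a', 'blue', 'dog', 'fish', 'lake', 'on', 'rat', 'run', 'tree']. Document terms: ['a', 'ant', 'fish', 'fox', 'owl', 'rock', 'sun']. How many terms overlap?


Query terms: ['a', 'blue', 'dog', 'fish', 'lake', 'on', 'rat', 'run', 'tree']
Document terms: ['a', 'ant', 'fish', 'fox', 'owl', 'rock', 'sun']
Common terms: ['a', 'fish']
Overlap count = 2

2


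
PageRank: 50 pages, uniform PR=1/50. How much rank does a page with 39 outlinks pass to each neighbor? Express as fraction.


Initial PR = 1/50 = 1/50
Outlinks = 39
Contribution per link = PR / outlinks
= 1/50 / 39
= 1/1950

1/1950


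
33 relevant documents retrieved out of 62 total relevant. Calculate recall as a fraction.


Recall = retrieved_relevant / total_relevant
= 33 / 62
= 33 / (33 + 29)
= 33/62

33/62


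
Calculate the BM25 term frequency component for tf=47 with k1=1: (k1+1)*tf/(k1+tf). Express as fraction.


BM25 TF component = (k1+1)*tf / (k1+tf)
k1 = 1, tf = 47
Numerator = (1+1)*47 = 94
Denominator = 1 + 47 = 48
= 94/48 = 47/24

47/24


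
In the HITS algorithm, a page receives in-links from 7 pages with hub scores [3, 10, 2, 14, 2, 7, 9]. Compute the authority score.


Authority = sum of hub scores of in-linkers
In-link 1: hub score = 3
In-link 2: hub score = 10
In-link 3: hub score = 2
In-link 4: hub score = 14
In-link 5: hub score = 2
In-link 6: hub score = 7
In-link 7: hub score = 9
Authority = 3 + 10 + 2 + 14 + 2 + 7 + 9 = 47

47


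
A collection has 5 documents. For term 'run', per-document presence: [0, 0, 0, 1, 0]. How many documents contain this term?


Checking each document for 'run':
Doc 1: absent
Doc 2: absent
Doc 3: absent
Doc 4: present
Doc 5: absent
df = sum of presences = 0 + 0 + 0 + 1 + 0 = 1

1


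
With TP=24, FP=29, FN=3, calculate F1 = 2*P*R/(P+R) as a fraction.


F1 = 2 * P * R / (P + R)
P = TP/(TP+FP) = 24/53 = 24/53
R = TP/(TP+FN) = 24/27 = 8/9
2 * P * R = 2 * 24/53 * 8/9 = 128/159
P + R = 24/53 + 8/9 = 640/477
F1 = 128/159 / 640/477 = 3/5

3/5


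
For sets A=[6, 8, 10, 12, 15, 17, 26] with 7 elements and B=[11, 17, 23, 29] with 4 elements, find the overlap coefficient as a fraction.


A intersect B = [17]
|A intersect B| = 1
min(|A|, |B|) = min(7, 4) = 4
Overlap = 1 / 4 = 1/4

1/4


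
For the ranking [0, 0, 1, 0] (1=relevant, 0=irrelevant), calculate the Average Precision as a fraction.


Computing P@k for each relevant position:
Position 1: not relevant
Position 2: not relevant
Position 3: relevant, P@3 = 1/3 = 1/3
Position 4: not relevant
Sum of P@k = 1/3 = 1/3
AP = 1/3 / 1 = 1/3

1/3


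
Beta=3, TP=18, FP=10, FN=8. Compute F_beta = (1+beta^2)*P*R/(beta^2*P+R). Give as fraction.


P = TP/(TP+FP) = 18/28 = 9/14
R = TP/(TP+FN) = 18/26 = 9/13
beta^2 = 3^2 = 9
(1 + beta^2) = 10
Numerator = (1+beta^2)*P*R = 405/91
Denominator = beta^2*P + R = 81/14 + 9/13 = 1179/182
F_beta = 90/131

90/131


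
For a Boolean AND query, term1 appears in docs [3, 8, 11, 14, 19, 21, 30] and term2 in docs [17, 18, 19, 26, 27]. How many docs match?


Boolean AND: find intersection of posting lists
term1 docs: [3, 8, 11, 14, 19, 21, 30]
term2 docs: [17, 18, 19, 26, 27]
Intersection: [19]
|intersection| = 1

1


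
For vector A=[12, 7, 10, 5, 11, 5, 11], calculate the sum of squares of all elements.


|A|^2 = sum of squared components
A[0]^2 = 12^2 = 144
A[1]^2 = 7^2 = 49
A[2]^2 = 10^2 = 100
A[3]^2 = 5^2 = 25
A[4]^2 = 11^2 = 121
A[5]^2 = 5^2 = 25
A[6]^2 = 11^2 = 121
Sum = 144 + 49 + 100 + 25 + 121 + 25 + 121 = 585

585


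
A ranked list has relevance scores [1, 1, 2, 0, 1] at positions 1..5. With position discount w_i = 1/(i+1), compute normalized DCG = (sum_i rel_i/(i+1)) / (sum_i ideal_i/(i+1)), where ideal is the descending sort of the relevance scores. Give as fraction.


Position discount weights w_i = 1/(i+1) for i=1..5:
Weights = [1/2, 1/3, 1/4, 1/5, 1/6]
Actual relevance: [1, 1, 2, 0, 1]
DCG = 1/2 + 1/3 + 2/4 + 0/5 + 1/6 = 3/2
Ideal relevance (sorted desc): [2, 1, 1, 1, 0]
Ideal DCG = 2/2 + 1/3 + 1/4 + 1/5 + 0/6 = 107/60
nDCG = DCG / ideal_DCG = 3/2 / 107/60 = 90/107

90/107


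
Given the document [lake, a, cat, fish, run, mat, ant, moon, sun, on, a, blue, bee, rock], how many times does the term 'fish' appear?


Document has 14 words
Scanning for 'fish':
Found at positions: [3]
Count = 1

1


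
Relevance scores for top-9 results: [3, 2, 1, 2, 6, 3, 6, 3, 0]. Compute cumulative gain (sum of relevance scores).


Cumulative Gain = sum of relevance scores
Position 1: rel=3, running sum=3
Position 2: rel=2, running sum=5
Position 3: rel=1, running sum=6
Position 4: rel=2, running sum=8
Position 5: rel=6, running sum=14
Position 6: rel=3, running sum=17
Position 7: rel=6, running sum=23
Position 8: rel=3, running sum=26
Position 9: rel=0, running sum=26
CG = 26

26


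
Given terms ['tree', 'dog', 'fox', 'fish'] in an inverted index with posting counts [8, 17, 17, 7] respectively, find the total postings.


Summing posting list sizes:
'tree': 8 postings
'dog': 17 postings
'fox': 17 postings
'fish': 7 postings
Total = 8 + 17 + 17 + 7 = 49

49


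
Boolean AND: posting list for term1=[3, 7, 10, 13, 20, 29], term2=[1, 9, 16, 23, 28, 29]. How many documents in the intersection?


Boolean AND: find intersection of posting lists
term1 docs: [3, 7, 10, 13, 20, 29]
term2 docs: [1, 9, 16, 23, 28, 29]
Intersection: [29]
|intersection| = 1

1


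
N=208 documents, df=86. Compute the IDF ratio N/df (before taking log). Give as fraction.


IDF ratio = N / df
= 208 / 86
= 104/43

104/43


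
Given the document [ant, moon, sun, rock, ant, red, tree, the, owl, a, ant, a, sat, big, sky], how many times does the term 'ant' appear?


Document has 15 words
Scanning for 'ant':
Found at positions: [0, 4, 10]
Count = 3

3


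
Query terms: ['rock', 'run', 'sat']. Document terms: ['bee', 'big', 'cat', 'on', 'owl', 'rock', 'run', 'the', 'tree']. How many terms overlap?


Query terms: ['rock', 'run', 'sat']
Document terms: ['bee', 'big', 'cat', 'on', 'owl', 'rock', 'run', 'the', 'tree']
Common terms: ['rock', 'run']
Overlap count = 2

2


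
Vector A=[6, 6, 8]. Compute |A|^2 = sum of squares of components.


|A|^2 = sum of squared components
A[0]^2 = 6^2 = 36
A[1]^2 = 6^2 = 36
A[2]^2 = 8^2 = 64
Sum = 36 + 36 + 64 = 136

136


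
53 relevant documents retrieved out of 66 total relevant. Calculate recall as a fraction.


Recall = retrieved_relevant / total_relevant
= 53 / 66
= 53 / (53 + 13)
= 53/66

53/66


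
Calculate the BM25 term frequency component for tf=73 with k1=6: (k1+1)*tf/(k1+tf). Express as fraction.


BM25 TF component = (k1+1)*tf / (k1+tf)
k1 = 6, tf = 73
Numerator = (6+1)*73 = 511
Denominator = 6 + 73 = 79
= 511/79 = 511/79

511/79


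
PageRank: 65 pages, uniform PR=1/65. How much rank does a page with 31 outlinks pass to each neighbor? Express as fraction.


Initial PR = 1/65 = 1/65
Outlinks = 31
Contribution per link = PR / outlinks
= 1/65 / 31
= 1/2015

1/2015


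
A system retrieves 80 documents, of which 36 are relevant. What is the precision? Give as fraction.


Precision = relevant_retrieved / total_retrieved
= 36 / 80
= 36 / (36 + 44)
= 9/20

9/20


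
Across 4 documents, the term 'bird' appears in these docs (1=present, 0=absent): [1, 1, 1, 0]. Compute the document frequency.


Checking each document for 'bird':
Doc 1: present
Doc 2: present
Doc 3: present
Doc 4: absent
df = sum of presences = 1 + 1 + 1 + 0 = 3

3


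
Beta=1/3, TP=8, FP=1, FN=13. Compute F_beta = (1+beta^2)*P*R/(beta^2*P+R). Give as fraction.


P = TP/(TP+FP) = 8/9 = 8/9
R = TP/(TP+FN) = 8/21 = 8/21
beta^2 = 1/3^2 = 1/9
(1 + beta^2) = 10/9
Numerator = (1+beta^2)*P*R = 640/1701
Denominator = beta^2*P + R = 8/81 + 8/21 = 272/567
F_beta = 40/51

40/51


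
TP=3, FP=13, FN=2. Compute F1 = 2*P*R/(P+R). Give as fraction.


F1 = 2 * P * R / (P + R)
P = TP/(TP+FP) = 3/16 = 3/16
R = TP/(TP+FN) = 3/5 = 3/5
2 * P * R = 2 * 3/16 * 3/5 = 9/40
P + R = 3/16 + 3/5 = 63/80
F1 = 9/40 / 63/80 = 2/7

2/7


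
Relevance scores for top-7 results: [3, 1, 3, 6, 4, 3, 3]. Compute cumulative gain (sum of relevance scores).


Cumulative Gain = sum of relevance scores
Position 1: rel=3, running sum=3
Position 2: rel=1, running sum=4
Position 3: rel=3, running sum=7
Position 4: rel=6, running sum=13
Position 5: rel=4, running sum=17
Position 6: rel=3, running sum=20
Position 7: rel=3, running sum=23
CG = 23

23


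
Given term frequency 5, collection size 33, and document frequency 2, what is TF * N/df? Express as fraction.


TF * (N/df)
= 5 * (33/2)
= 5 * 33/2
= 165/2

165/2


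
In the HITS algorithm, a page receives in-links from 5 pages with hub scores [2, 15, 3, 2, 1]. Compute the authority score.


Authority = sum of hub scores of in-linkers
In-link 1: hub score = 2
In-link 2: hub score = 15
In-link 3: hub score = 3
In-link 4: hub score = 2
In-link 5: hub score = 1
Authority = 2 + 15 + 3 + 2 + 1 = 23

23


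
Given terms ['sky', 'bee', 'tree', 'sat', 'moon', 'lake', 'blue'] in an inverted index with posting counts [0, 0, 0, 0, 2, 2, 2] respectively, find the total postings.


Summing posting list sizes:
'sky': 0 postings
'bee': 0 postings
'tree': 0 postings
'sat': 0 postings
'moon': 2 postings
'lake': 2 postings
'blue': 2 postings
Total = 0 + 0 + 0 + 0 + 2 + 2 + 2 = 6

6


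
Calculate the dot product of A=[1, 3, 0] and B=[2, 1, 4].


Dot product = sum of element-wise products
A[0]*B[0] = 1*2 = 2
A[1]*B[1] = 3*1 = 3
A[2]*B[2] = 0*4 = 0
Sum = 2 + 3 + 0 = 5

5


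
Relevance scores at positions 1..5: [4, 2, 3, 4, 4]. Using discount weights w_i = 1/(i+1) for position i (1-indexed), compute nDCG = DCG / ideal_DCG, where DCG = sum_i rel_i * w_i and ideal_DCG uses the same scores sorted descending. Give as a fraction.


Position discount weights w_i = 1/(i+1) for i=1..5:
Weights = [1/2, 1/3, 1/4, 1/5, 1/6]
Actual relevance: [4, 2, 3, 4, 4]
DCG = 4/2 + 2/3 + 3/4 + 4/5 + 4/6 = 293/60
Ideal relevance (sorted desc): [4, 4, 4, 3, 2]
Ideal DCG = 4/2 + 4/3 + 4/4 + 3/5 + 2/6 = 79/15
nDCG = DCG / ideal_DCG = 293/60 / 79/15 = 293/316

293/316


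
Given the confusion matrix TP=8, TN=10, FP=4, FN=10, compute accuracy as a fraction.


Accuracy = (TP + TN) / (TP + TN + FP + FN)
TP + TN = 8 + 10 = 18
Total = 8 + 10 + 4 + 10 = 32
Accuracy = 18 / 32 = 9/16

9/16


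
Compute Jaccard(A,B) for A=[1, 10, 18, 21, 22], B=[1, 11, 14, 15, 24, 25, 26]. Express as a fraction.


A intersect B = [1]
|A intersect B| = 1
A union B = [1, 10, 11, 14, 15, 18, 21, 22, 24, 25, 26]
|A union B| = 11
Jaccard = 1/11 = 1/11

1/11


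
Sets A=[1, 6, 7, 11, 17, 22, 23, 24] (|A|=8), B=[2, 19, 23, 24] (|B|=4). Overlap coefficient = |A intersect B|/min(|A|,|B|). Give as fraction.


A intersect B = [23, 24]
|A intersect B| = 2
min(|A|, |B|) = min(8, 4) = 4
Overlap = 2 / 4 = 1/2

1/2


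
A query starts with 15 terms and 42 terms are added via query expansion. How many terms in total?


Original terms: 15
Expansion terms: 42
Total = 15 + 42 = 57

57


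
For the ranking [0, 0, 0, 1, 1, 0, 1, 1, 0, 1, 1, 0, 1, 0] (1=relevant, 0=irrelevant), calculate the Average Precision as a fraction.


Computing P@k for each relevant position:
Position 1: not relevant
Position 2: not relevant
Position 3: not relevant
Position 4: relevant, P@4 = 1/4 = 1/4
Position 5: relevant, P@5 = 2/5 = 2/5
Position 6: not relevant
Position 7: relevant, P@7 = 3/7 = 3/7
Position 8: relevant, P@8 = 4/8 = 1/2
Position 9: not relevant
Position 10: relevant, P@10 = 5/10 = 1/2
Position 11: relevant, P@11 = 6/11 = 6/11
Position 12: not relevant
Position 13: relevant, P@13 = 7/13 = 7/13
Position 14: not relevant
Sum of P@k = 1/4 + 2/5 + 3/7 + 1/2 + 1/2 + 6/11 + 7/13 = 63313/20020
AP = 63313/20020 / 7 = 63313/140140

63313/140140


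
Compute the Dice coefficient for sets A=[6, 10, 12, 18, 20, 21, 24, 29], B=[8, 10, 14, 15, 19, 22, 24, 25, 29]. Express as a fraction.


A intersect B = [10, 24, 29]
|A intersect B| = 3
|A| = 8, |B| = 9
Dice = 2*3 / (8+9)
= 6 / 17 = 6/17

6/17


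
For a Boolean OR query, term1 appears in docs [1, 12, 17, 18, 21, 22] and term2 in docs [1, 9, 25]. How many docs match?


Boolean OR: find union of posting lists
term1 docs: [1, 12, 17, 18, 21, 22]
term2 docs: [1, 9, 25]
Union: [1, 9, 12, 17, 18, 21, 22, 25]
|union| = 8

8


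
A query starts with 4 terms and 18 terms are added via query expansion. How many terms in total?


Original terms: 4
Expansion terms: 18
Total = 4 + 18 = 22

22


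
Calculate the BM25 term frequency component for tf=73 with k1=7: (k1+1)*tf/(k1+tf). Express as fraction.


BM25 TF component = (k1+1)*tf / (k1+tf)
k1 = 7, tf = 73
Numerator = (7+1)*73 = 584
Denominator = 7 + 73 = 80
= 584/80 = 73/10

73/10


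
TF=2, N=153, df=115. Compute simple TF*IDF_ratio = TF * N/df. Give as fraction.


TF * (N/df)
= 2 * (153/115)
= 2 * 153/115
= 306/115

306/115


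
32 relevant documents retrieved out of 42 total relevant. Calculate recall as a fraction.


Recall = retrieved_relevant / total_relevant
= 32 / 42
= 32 / (32 + 10)
= 16/21

16/21


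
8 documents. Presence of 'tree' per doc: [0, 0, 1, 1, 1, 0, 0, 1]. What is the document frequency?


Checking each document for 'tree':
Doc 1: absent
Doc 2: absent
Doc 3: present
Doc 4: present
Doc 5: present
Doc 6: absent
Doc 7: absent
Doc 8: present
df = sum of presences = 0 + 0 + 1 + 1 + 1 + 0 + 0 + 1 = 4

4


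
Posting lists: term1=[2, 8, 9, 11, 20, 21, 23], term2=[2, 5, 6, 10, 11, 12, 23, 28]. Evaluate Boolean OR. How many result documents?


Boolean OR: find union of posting lists
term1 docs: [2, 8, 9, 11, 20, 21, 23]
term2 docs: [2, 5, 6, 10, 11, 12, 23, 28]
Union: [2, 5, 6, 8, 9, 10, 11, 12, 20, 21, 23, 28]
|union| = 12

12


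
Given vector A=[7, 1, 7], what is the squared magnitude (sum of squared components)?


|A|^2 = sum of squared components
A[0]^2 = 7^2 = 49
A[1]^2 = 1^2 = 1
A[2]^2 = 7^2 = 49
Sum = 49 + 1 + 49 = 99

99


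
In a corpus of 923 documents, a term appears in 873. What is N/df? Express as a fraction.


IDF ratio = N / df
= 923 / 873
= 923/873

923/873


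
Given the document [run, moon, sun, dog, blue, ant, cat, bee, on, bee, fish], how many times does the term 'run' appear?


Document has 11 words
Scanning for 'run':
Found at positions: [0]
Count = 1

1


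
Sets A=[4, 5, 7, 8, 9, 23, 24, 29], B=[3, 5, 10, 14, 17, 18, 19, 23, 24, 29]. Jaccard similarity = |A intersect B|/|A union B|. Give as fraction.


A intersect B = [5, 23, 24, 29]
|A intersect B| = 4
A union B = [3, 4, 5, 7, 8, 9, 10, 14, 17, 18, 19, 23, 24, 29]
|A union B| = 14
Jaccard = 4/14 = 2/7

2/7


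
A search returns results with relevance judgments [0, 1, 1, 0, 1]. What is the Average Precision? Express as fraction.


Computing P@k for each relevant position:
Position 1: not relevant
Position 2: relevant, P@2 = 1/2 = 1/2
Position 3: relevant, P@3 = 2/3 = 2/3
Position 4: not relevant
Position 5: relevant, P@5 = 3/5 = 3/5
Sum of P@k = 1/2 + 2/3 + 3/5 = 53/30
AP = 53/30 / 3 = 53/90

53/90


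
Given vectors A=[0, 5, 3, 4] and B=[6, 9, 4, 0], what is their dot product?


Dot product = sum of element-wise products
A[0]*B[0] = 0*6 = 0
A[1]*B[1] = 5*9 = 45
A[2]*B[2] = 3*4 = 12
A[3]*B[3] = 4*0 = 0
Sum = 0 + 45 + 12 + 0 = 57

57


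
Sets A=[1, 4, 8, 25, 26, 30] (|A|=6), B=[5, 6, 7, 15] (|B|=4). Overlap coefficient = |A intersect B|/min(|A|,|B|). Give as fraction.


A intersect B = []
|A intersect B| = 0
min(|A|, |B|) = min(6, 4) = 4
Overlap = 0 / 4 = 0

0


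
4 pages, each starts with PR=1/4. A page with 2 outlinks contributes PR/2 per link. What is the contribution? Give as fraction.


Initial PR = 1/4 = 1/4
Outlinks = 2
Contribution per link = PR / outlinks
= 1/4 / 2
= 1/8

1/8


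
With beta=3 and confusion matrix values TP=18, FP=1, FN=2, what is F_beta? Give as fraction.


P = TP/(TP+FP) = 18/19 = 18/19
R = TP/(TP+FN) = 18/20 = 9/10
beta^2 = 3^2 = 9
(1 + beta^2) = 10
Numerator = (1+beta^2)*P*R = 162/19
Denominator = beta^2*P + R = 162/19 + 9/10 = 1791/190
F_beta = 180/199

180/199


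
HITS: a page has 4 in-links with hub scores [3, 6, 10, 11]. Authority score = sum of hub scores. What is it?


Authority = sum of hub scores of in-linkers
In-link 1: hub score = 3
In-link 2: hub score = 6
In-link 3: hub score = 10
In-link 4: hub score = 11
Authority = 3 + 6 + 10 + 11 = 30

30


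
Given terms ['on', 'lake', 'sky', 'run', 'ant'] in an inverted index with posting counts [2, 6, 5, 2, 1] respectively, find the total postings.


Summing posting list sizes:
'on': 2 postings
'lake': 6 postings
'sky': 5 postings
'run': 2 postings
'ant': 1 postings
Total = 2 + 6 + 5 + 2 + 1 = 16

16
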